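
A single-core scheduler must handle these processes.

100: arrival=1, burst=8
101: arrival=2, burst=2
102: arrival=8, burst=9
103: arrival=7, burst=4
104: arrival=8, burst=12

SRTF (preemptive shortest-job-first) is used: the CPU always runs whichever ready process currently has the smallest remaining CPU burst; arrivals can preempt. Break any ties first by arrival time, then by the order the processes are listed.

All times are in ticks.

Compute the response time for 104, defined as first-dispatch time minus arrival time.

16

Gantt: | idle 0-1 | 100 1-2 | 101 2-4 | 100 4-11 | 103 11-15 | 102 15-24 | 104 24-36 |
Completion: 100=11  101=4  102=24  103=15  104=36
Turnaround (C−A): 100=10  101=2  102=16  103=8  104=28
Response(104) = first start − arrival = 24 − 8 = 16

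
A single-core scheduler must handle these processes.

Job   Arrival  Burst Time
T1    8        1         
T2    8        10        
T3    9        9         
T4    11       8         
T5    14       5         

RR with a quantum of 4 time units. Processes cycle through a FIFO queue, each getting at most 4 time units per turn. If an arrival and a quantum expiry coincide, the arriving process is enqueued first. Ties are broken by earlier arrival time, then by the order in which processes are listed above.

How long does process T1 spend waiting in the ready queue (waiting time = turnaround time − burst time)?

Schedule: | idle 0-8 | T1 8-9 | T2 9-13 | T3 13-17 | T4 17-21 | T2 21-25 | T5 25-29 | T3 29-33 | T4 33-37 | T2 37-39 | T5 39-40 | T3 40-41 |
Completion: T1=9  T2=39  T3=41  T4=37  T5=40
Waiting(T1) = turnaround − burst = 1 − 1 = 0

0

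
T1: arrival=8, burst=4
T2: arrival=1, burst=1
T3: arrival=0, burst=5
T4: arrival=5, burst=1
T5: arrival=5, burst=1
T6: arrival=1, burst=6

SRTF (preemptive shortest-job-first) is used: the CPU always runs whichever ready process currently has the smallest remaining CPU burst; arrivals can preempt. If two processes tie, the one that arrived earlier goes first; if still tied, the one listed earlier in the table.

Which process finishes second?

T3

Gantt: | T3 0-1 | T2 1-2 | T3 2-6 | T4 6-7 | T5 7-8 | T1 8-12 | T6 12-18 |
Completion: T1=12  T2=2  T3=6  T4=7  T5=8  T6=18
Finish order: T2 → T3 → T4 → T5 → T1 → T6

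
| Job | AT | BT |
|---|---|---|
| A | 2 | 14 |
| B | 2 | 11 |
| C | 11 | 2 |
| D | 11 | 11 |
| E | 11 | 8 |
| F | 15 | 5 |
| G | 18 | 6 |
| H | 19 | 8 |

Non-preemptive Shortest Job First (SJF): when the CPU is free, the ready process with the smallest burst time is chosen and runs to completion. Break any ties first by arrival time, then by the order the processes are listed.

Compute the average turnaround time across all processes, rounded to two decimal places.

22.63

Timeline: | idle 0-2 | B 2-13 | C 13-15 | F 15-20 | G 20-26 | E 26-34 | H 34-42 | D 42-53 | A 53-67 |
Completion: A=67  B=13  C=15  D=53  E=34  F=20  G=26  H=42
Turnaround (C−A): A=65  B=11  C=4  D=42  E=23  F=5  G=8  H=23
Turnaround times: A=65, B=11, C=4, D=42, E=23, F=5, G=8, H=23
Average turnaround = (65+11+4+42+23+5+8+23) / 8 = 181/8 = 22.63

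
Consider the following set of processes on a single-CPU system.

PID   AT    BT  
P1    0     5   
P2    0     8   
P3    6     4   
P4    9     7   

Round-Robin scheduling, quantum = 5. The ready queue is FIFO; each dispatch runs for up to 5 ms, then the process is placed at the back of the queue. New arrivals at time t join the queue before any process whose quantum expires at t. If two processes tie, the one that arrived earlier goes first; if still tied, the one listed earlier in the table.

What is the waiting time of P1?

0

Timeline: | P1 0-5 | P2 5-10 | P3 10-14 | P4 14-19 | P2 19-22 | P4 22-24 |
Completion: P1=5  P2=22  P3=14  P4=24
Waiting(P1) = turnaround − burst = 5 − 5 = 0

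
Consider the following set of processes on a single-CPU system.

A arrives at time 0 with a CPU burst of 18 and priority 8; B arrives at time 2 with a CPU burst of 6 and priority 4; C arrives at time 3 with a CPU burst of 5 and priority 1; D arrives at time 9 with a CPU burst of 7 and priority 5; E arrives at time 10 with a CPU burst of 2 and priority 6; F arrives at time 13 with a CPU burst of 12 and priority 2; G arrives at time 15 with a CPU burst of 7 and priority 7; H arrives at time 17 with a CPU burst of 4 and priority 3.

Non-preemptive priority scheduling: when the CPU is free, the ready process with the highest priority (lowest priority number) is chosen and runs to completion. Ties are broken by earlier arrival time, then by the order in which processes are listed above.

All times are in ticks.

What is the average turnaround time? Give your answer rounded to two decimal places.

Timeline: | A 0-18 | C 18-23 | F 23-35 | H 35-39 | B 39-45 | D 45-52 | E 52-54 | G 54-61 |
Completion: A=18  B=45  C=23  D=52  E=54  F=35  G=61  H=39
Turnaround times: A=18, B=43, C=20, D=43, E=44, F=22, G=46, H=22
Average turnaround = (18+43+20+43+44+22+46+22) / 8 = 258/8 = 32.25

32.25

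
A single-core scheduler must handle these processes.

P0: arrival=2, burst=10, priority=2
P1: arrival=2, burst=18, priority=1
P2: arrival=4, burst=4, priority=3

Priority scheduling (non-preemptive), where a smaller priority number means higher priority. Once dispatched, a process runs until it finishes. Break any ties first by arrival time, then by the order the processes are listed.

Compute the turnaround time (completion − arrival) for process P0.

28

Schedule: | idle 0-2 | P1 2-20 | P0 20-30 | P2 30-34 |
Completion: P0=30  P1=20  P2=34
Turnaround(P0) = completion − arrival = 30 − 2 = 28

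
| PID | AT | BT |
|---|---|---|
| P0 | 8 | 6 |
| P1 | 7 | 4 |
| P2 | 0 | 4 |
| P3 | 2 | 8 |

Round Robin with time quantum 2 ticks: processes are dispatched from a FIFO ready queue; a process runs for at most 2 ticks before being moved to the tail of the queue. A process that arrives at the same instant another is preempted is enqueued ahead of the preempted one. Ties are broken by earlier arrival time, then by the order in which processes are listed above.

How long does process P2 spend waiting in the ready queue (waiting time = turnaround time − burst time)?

2

Gantt: | P2 0-2 | P3 2-4 | P2 4-6 | P3 6-8 | P1 8-10 | P0 10-12 | P3 12-14 | P1 14-16 | P0 16-18 | P3 18-20 | P0 20-22 |
Completion: P0=22  P1=16  P2=6  P3=20
Waiting(P2) = turnaround − burst = 6 − 4 = 2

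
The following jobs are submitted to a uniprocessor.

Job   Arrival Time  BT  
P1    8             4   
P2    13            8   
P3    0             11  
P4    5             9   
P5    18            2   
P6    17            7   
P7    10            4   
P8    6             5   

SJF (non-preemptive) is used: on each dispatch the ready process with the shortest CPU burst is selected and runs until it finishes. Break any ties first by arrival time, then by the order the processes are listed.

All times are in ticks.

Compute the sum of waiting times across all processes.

89

Timeline: | P3 0-11 | P1 11-15 | P7 15-19 | P5 19-21 | P8 21-26 | P6 26-33 | P2 33-41 | P4 41-50 |
Completion: P1=15  P2=41  P3=11  P4=50  P5=21  P6=33  P7=19  P8=26
Turnaround (C−A): P1=7  P2=28  P3=11  P4=45  P5=3  P6=16  P7=9  P8=20
Waiting = turnaround − burst: P1=3, P2=20, P3=0, P4=36, P5=1, P6=9, P7=5, P8=15
Total waiting = 3 + 20 + 0 + 36 + 1 + 9 + 5 + 15 = 89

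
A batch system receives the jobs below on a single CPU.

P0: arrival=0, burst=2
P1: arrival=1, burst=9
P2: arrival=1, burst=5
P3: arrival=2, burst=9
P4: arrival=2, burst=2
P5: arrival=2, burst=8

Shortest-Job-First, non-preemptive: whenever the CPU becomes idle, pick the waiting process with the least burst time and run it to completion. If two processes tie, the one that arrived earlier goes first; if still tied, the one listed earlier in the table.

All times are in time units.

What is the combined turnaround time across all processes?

Schedule: | P0 0-2 | P4 2-4 | P2 4-9 | P5 9-17 | P1 17-26 | P3 26-35 |
Completion: P0=2  P1=26  P2=9  P3=35  P4=4  P5=17
Turnaround (C−A): P0=2  P1=25  P2=8  P3=33  P4=2  P5=15
Turnaround = completion − arrival: P0=2, P1=25, P2=8, P3=33, P4=2, P5=15
Total turnaround = 2 + 25 + 8 + 33 + 2 + 15 = 85

85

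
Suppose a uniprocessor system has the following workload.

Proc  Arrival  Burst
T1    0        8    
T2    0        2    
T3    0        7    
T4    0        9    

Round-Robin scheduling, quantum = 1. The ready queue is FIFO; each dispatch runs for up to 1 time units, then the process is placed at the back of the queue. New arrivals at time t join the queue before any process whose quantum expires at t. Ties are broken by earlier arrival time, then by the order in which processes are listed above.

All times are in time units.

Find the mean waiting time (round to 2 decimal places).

Timeline: | T1 0-1 | T2 1-2 | T3 2-3 | T4 3-4 | T1 4-5 | T2 5-6 | T3 6-7 | T4 7-8 | T1 8-9 | T3 9-10 | T4 10-11 | T1 11-12 | T3 12-13 | T4 13-14 | T1 14-15 | T3 15-16 | T4 16-17 | T1 17-18 | T3 18-19 | T4 19-20 | T1 20-21 | T3 21-22 | T4 22-23 | T1 23-24 | T4 24-26 |
Completion: T1=24  T2=6  T3=22  T4=26
Turnaround (C−A): T1=24  T2=6  T3=22  T4=26
Waiting times: T1=16, T2=4, T3=15, T4=17
Average waiting = (16+4+15+17) / 4 = 52/4 = 13.00

13.00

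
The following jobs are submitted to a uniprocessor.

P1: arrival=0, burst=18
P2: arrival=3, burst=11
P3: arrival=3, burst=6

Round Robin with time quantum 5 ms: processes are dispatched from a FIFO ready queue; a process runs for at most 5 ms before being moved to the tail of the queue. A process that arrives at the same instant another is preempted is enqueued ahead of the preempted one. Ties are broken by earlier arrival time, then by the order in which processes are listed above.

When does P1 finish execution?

Timeline: | P1 0-5 | P2 5-10 | P3 10-15 | P1 15-20 | P2 20-25 | P3 25-26 | P1 26-31 | P2 31-32 | P1 32-35 |
Completion: P1=35  P2=32  P3=26

35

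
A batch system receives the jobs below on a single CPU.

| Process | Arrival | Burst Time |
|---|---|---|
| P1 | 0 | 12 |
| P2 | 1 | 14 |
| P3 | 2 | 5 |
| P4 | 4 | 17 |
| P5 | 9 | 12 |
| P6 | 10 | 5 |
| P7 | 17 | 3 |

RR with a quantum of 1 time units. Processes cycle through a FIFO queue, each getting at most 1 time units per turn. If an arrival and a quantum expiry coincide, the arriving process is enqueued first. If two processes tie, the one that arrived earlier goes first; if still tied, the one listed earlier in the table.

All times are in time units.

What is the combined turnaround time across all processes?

305

Timeline: | P1 0-1 | P2 1-2 | P1 2-3 | P3 3-4 | P2 4-5 | P1 5-6 | P4 6-7 | P3 7-8 | P2 8-9 | P1 9-10 | P4 10-11 | P3 11-12 | P5 12-13 | P2 13-14 | P6 14-15 | P1 15-16 | P4 16-17 | P3 17-18 | P5 18-19 | P2 19-20 | P6 20-21 | P1 21-22 | P7 22-23 | P4 23-24 | P3 24-25 | P5 25-26 | P2 26-27 | P6 27-28 | P1 28-29 | P7 29-30 | P4 30-31 | P5 31-32 | P2 32-33 | P6 33-34 | P1 34-35 | P7 35-36 | P4 36-37 | P5 37-38 | P2 38-39 | P6 39-40 | P1 40-41 | P4 41-42 | P5 42-43 | P2 43-44 | P1 44-45 | P4 45-46 | P5 46-47 | P2 47-48 | P1 48-49 | P4 49-50 | P5 50-51 | P2 51-52 | P1 52-53 | P4 53-54 | P5 54-55 | P2 55-56 | P4 56-57 | P5 57-58 | P2 58-59 | P4 59-60 | P5 60-61 | P2 61-62 | P4 62-63 | P5 63-64 | P4 64-68 |
Completion: P1=53  P2=62  P3=25  P4=68  P5=64  P6=40  P7=36
Turnaround (C−A): P1=53  P2=61  P3=23  P4=64  P5=55  P6=30  P7=19
Turnaround = completion − arrival: P1=53, P2=61, P3=23, P4=64, P5=55, P6=30, P7=19
Total turnaround = 53 + 61 + 23 + 64 + 55 + 30 + 19 = 305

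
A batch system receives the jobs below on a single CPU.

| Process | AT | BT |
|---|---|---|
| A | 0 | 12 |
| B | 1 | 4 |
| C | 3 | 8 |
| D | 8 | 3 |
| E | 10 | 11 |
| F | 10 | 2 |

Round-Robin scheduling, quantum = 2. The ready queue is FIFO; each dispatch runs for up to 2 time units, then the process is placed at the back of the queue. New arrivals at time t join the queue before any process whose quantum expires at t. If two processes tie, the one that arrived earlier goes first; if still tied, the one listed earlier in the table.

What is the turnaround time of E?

30

Schedule: | A 0-2 | B 2-4 | A 4-6 | C 6-8 | B 8-10 | A 10-12 | D 12-14 | C 14-16 | E 16-18 | F 18-20 | A 20-22 | D 22-23 | C 23-25 | E 25-27 | A 27-29 | C 29-31 | E 31-33 | A 33-35 | E 35-40 |
Completion: A=35  B=10  C=31  D=23  E=40  F=20
Turnaround(E) = completion − arrival = 40 − 10 = 30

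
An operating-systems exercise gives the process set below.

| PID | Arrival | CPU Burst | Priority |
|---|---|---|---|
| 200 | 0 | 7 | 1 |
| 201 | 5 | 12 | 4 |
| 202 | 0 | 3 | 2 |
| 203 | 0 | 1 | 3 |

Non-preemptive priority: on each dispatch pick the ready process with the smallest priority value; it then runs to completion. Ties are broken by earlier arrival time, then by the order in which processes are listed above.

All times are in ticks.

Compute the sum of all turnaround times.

46

Schedule: | 200 0-7 | 202 7-10 | 203 10-11 | 201 11-23 |
Completion: 200=7  201=23  202=10  203=11
Turnaround = completion − arrival: 200=7, 201=18, 202=10, 203=11
Total turnaround = 7 + 18 + 10 + 11 = 46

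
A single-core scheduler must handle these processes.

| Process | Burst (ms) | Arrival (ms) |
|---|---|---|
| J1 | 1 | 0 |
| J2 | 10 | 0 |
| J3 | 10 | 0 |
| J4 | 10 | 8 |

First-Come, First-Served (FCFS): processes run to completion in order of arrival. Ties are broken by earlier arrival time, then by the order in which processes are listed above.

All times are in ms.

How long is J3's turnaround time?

Timeline: | J1 0-1 | J2 1-11 | J3 11-21 | J4 21-31 |
Completion: J1=1  J2=11  J3=21  J4=31
Turnaround(J3) = completion − arrival = 21 − 0 = 21

21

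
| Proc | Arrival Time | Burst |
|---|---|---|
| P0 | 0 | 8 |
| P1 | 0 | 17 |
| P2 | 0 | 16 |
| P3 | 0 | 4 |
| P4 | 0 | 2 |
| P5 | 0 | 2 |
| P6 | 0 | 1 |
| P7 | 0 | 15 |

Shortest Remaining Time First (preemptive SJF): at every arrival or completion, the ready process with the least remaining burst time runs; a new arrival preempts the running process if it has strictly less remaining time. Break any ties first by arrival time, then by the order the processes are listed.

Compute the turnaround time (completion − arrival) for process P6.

Timeline: | P6 0-1 | P4 1-3 | P5 3-5 | P3 5-9 | P0 9-17 | P7 17-32 | P2 32-48 | P1 48-65 |
Completion: P0=17  P1=65  P2=48  P3=9  P4=3  P5=5  P6=1  P7=32
Turnaround (C−A): P0=17  P1=65  P2=48  P3=9  P4=3  P5=5  P6=1  P7=32
Turnaround(P6) = completion − arrival = 1 − 0 = 1

1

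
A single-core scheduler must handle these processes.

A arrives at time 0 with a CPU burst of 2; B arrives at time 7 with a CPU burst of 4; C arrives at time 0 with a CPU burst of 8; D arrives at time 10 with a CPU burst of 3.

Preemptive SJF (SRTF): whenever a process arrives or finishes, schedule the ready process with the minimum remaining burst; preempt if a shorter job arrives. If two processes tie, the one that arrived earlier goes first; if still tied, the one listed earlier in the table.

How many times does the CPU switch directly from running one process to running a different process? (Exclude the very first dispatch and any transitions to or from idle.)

Schedule: | A 0-2 | C 2-10 | D 10-13 | B 13-17 |
Completion: A=2  B=17  C=10  D=13

3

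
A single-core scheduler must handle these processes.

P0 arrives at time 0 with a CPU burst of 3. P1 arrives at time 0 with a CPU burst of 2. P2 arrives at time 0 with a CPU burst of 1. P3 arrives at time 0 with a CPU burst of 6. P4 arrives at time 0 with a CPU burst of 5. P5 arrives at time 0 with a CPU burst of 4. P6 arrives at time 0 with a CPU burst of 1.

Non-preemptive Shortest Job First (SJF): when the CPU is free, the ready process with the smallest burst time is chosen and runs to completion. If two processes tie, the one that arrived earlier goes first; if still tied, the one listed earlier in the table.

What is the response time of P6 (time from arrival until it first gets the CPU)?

1

Timeline: | P2 0-1 | P6 1-2 | P1 2-4 | P0 4-7 | P5 7-11 | P4 11-16 | P3 16-22 |
Completion: P0=7  P1=4  P2=1  P3=22  P4=16  P5=11  P6=2
Response(P6) = first start − arrival = 1 − 0 = 1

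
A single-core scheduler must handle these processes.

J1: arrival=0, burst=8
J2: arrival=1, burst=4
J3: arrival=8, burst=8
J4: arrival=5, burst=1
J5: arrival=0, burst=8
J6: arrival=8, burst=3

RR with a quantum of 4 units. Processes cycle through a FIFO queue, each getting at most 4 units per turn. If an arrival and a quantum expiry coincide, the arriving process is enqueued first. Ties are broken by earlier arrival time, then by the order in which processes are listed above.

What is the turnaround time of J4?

Timeline: | J1 0-4 | J5 4-8 | J2 8-12 | J1 12-16 | J4 16-17 | J3 17-21 | J6 21-24 | J5 24-28 | J3 28-32 |
Completion: J1=16  J2=12  J3=32  J4=17  J5=28  J6=24
Turnaround(J4) = completion − arrival = 17 − 5 = 12

12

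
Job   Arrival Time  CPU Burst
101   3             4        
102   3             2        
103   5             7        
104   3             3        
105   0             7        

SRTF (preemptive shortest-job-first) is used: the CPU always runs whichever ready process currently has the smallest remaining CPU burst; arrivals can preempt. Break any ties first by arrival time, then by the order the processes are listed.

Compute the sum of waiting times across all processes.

Timeline: | 105 0-3 | 102 3-5 | 104 5-8 | 105 8-12 | 101 12-16 | 103 16-23 |
Completion: 101=16  102=5  103=23  104=8  105=12
Waiting = turnaround − burst: 101=9, 102=0, 103=11, 104=2, 105=5
Total waiting = 9 + 0 + 11 + 2 + 5 = 27

27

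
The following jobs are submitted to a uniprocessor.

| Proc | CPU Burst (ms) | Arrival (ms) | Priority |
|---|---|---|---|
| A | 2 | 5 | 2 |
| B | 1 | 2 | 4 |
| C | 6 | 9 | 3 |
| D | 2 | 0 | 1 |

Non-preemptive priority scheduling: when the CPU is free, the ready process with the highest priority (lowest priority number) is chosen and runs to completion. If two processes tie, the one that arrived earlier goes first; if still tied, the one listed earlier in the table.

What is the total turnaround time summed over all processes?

Gantt: | D 0-2 | B 2-3 | idle 3-5 | A 5-7 | idle 7-9 | C 9-15 |
Completion: A=7  B=3  C=15  D=2
Turnaround (C−A): A=2  B=1  C=6  D=2
Turnaround = completion − arrival: A=2, B=1, C=6, D=2
Total turnaround = 2 + 1 + 6 + 2 = 11

11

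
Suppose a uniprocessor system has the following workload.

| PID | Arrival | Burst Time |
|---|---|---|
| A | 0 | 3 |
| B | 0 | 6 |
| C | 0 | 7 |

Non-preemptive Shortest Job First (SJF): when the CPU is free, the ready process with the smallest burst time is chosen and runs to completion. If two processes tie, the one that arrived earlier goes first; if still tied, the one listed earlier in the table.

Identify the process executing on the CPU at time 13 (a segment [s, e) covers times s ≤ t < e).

Timeline: | A 0-3 | B 3-9 | C 9-16 |
Completion: A=3  B=9  C=16
Turnaround (C−A): A=3  B=9  C=16

C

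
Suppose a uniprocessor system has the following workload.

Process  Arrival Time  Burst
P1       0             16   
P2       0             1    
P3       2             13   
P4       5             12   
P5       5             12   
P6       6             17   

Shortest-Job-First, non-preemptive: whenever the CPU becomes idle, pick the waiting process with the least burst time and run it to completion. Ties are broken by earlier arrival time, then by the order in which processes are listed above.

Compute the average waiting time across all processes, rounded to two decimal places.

20.67

Gantt: | P2 0-1 | P1 1-17 | P4 17-29 | P5 29-41 | P3 41-54 | P6 54-71 |
Completion: P1=17  P2=1  P3=54  P4=29  P5=41  P6=71
Turnaround (C−A): P1=17  P2=1  P3=52  P4=24  P5=36  P6=65
Waiting times: P1=1, P2=0, P3=39, P4=12, P5=24, P6=48
Average waiting = (1+0+39+12+24+48) / 6 = 124/6 = 20.67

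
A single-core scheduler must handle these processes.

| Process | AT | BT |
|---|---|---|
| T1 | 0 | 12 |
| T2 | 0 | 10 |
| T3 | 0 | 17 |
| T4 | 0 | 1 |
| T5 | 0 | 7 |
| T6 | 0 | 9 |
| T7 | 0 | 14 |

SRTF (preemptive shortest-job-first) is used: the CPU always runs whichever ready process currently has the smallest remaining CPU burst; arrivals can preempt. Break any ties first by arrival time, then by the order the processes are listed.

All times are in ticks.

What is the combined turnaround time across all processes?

Schedule: | T4 0-1 | T5 1-8 | T6 8-17 | T2 17-27 | T1 27-39 | T7 39-53 | T3 53-70 |
Completion: T1=39  T2=27  T3=70  T4=1  T5=8  T6=17  T7=53
Turnaround (C−A): T1=39  T2=27  T3=70  T4=1  T5=8  T6=17  T7=53
Turnaround = completion − arrival: T1=39, T2=27, T3=70, T4=1, T5=8, T6=17, T7=53
Total turnaround = 39 + 27 + 70 + 1 + 8 + 17 + 53 = 215

215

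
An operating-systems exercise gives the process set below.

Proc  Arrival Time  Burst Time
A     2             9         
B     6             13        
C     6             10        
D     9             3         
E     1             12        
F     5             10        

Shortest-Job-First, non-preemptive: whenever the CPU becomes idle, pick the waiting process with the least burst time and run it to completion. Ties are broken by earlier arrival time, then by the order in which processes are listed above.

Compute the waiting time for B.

Timeline: | idle 0-1 | E 1-13 | D 13-16 | A 16-25 | F 25-35 | C 35-45 | B 45-58 |
Completion: A=25  B=58  C=45  D=16  E=13  F=35
Turnaround (C−A): A=23  B=52  C=39  D=7  E=12  F=30
Waiting(B) = turnaround − burst = 52 − 13 = 39

39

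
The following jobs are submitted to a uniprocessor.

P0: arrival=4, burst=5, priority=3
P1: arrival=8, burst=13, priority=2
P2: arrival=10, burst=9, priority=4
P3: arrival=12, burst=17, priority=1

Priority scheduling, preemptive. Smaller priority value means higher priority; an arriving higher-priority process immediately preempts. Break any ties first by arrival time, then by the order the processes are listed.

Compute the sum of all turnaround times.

120

Gantt: | idle 0-4 | P0 4-8 | P1 8-12 | P3 12-29 | P1 29-38 | P0 38-39 | P2 39-48 |
Completion: P0=39  P1=38  P2=48  P3=29
Turnaround (C−A): P0=35  P1=30  P2=38  P3=17
Turnaround = completion − arrival: P0=35, P1=30, P2=38, P3=17
Total turnaround = 35 + 30 + 38 + 17 = 120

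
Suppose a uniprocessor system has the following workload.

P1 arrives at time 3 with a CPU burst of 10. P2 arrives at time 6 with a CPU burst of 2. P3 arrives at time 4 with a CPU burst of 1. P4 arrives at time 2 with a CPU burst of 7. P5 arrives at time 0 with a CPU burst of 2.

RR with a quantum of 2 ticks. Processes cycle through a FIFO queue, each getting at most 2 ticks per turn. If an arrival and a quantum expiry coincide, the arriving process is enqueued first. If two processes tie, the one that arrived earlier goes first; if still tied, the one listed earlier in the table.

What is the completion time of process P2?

Timeline: | P5 0-2 | P4 2-4 | P1 4-6 | P3 6-7 | P4 7-9 | P2 9-11 | P1 11-13 | P4 13-15 | P1 15-17 | P4 17-18 | P1 18-22 |
Completion: P1=22  P2=11  P3=7  P4=18  P5=2
Turnaround (C−A): P1=19  P2=5  P3=3  P4=16  P5=2

11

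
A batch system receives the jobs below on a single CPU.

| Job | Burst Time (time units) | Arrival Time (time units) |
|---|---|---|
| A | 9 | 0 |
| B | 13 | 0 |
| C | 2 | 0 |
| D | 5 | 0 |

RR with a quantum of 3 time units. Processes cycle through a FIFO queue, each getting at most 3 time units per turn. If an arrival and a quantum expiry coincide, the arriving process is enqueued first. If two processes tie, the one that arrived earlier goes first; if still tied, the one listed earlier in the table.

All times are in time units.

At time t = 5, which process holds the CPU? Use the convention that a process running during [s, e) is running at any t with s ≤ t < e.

B

Timeline: | A 0-3 | B 3-6 | C 6-8 | D 8-11 | A 11-14 | B 14-17 | D 17-19 | A 19-22 | B 22-29 |
Completion: A=22  B=29  C=8  D=19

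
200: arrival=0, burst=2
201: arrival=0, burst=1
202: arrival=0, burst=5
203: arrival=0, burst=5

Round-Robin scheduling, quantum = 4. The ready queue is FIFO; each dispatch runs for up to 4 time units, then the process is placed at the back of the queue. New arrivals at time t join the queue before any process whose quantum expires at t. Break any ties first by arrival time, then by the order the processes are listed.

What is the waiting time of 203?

8

Gantt: | 200 0-2 | 201 2-3 | 202 3-7 | 203 7-11 | 202 11-12 | 203 12-13 |
Completion: 200=2  201=3  202=12  203=13
Waiting(203) = turnaround − burst = 13 − 5 = 8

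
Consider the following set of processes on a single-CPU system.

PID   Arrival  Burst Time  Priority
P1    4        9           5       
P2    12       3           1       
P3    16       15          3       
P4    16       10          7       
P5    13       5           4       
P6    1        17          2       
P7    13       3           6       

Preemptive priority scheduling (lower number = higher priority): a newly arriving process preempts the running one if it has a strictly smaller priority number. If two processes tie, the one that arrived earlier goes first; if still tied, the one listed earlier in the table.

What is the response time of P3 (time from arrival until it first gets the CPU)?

Schedule: | idle 0-1 | P6 1-12 | P2 12-15 | P6 15-21 | P3 21-36 | P5 36-41 | P1 41-50 | P7 50-53 | P4 53-63 |
Completion: P1=50  P2=15  P3=36  P4=63  P5=41  P6=21  P7=53
Turnaround (C−A): P1=46  P2=3  P3=20  P4=47  P5=28  P6=20  P7=40
Response(P3) = first start − arrival = 21 − 16 = 5

5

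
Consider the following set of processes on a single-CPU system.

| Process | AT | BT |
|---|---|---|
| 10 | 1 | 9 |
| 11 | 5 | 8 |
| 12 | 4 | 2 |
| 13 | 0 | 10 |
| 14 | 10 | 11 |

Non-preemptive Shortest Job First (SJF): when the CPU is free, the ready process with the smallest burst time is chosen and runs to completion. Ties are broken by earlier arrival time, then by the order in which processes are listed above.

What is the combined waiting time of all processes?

51

Schedule: | 13 0-10 | 12 10-12 | 11 12-20 | 10 20-29 | 14 29-40 |
Completion: 10=29  11=20  12=12  13=10  14=40
Waiting = turnaround − burst: 10=19, 11=7, 12=6, 13=0, 14=19
Total waiting = 19 + 7 + 6 + 0 + 19 = 51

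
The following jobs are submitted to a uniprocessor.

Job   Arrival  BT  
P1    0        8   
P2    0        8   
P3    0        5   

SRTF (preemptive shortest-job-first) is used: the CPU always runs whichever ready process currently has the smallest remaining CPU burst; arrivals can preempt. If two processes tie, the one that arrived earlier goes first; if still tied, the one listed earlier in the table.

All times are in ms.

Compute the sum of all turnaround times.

39

Timeline: | P3 0-5 | P1 5-13 | P2 13-21 |
Completion: P1=13  P2=21  P3=5
Turnaround (C−A): P1=13  P2=21  P3=5
Turnaround = completion − arrival: P1=13, P2=21, P3=5
Total turnaround = 13 + 21 + 5 = 39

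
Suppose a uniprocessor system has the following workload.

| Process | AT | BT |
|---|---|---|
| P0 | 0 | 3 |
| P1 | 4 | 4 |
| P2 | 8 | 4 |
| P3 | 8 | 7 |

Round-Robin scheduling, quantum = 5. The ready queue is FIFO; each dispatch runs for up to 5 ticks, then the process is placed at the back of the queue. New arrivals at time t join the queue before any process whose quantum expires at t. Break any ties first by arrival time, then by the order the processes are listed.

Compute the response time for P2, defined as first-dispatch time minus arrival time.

Schedule: | P0 0-3 | idle 3-4 | P1 4-8 | P2 8-12 | P3 12-19 |
Completion: P0=3  P1=8  P2=12  P3=19
Turnaround (C−A): P0=3  P1=4  P2=4  P3=11
Response(P2) = first start − arrival = 8 − 8 = 0

0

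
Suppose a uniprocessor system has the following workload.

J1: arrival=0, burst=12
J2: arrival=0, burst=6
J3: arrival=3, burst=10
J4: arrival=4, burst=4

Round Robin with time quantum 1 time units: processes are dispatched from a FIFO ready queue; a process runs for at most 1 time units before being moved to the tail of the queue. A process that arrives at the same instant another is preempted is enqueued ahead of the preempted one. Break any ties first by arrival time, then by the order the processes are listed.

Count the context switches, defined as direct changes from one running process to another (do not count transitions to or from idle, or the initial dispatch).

31

Schedule: | J1 0-1 | J2 1-2 | J1 2-3 | J2 3-4 | J3 4-5 | J1 5-6 | J4 6-7 | J2 7-8 | J3 8-9 | J1 9-10 | J4 10-11 | J2 11-12 | J3 12-13 | J1 13-14 | J4 14-15 | J2 15-16 | J3 16-17 | J1 17-18 | J4 18-19 | J2 19-20 | J3 20-21 | J1 21-22 | J3 22-23 | J1 23-24 | J3 24-25 | J1 25-26 | J3 26-27 | J1 27-28 | J3 28-29 | J1 29-30 | J3 30-31 | J1 31-32 |
Completion: J1=32  J2=20  J3=31  J4=19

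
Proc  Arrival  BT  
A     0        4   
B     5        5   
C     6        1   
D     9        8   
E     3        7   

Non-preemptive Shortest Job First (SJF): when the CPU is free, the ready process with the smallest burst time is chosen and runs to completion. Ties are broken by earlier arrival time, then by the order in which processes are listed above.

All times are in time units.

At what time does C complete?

12

Timeline: | A 0-4 | E 4-11 | C 11-12 | B 12-17 | D 17-25 |
Completion: A=4  B=17  C=12  D=25  E=11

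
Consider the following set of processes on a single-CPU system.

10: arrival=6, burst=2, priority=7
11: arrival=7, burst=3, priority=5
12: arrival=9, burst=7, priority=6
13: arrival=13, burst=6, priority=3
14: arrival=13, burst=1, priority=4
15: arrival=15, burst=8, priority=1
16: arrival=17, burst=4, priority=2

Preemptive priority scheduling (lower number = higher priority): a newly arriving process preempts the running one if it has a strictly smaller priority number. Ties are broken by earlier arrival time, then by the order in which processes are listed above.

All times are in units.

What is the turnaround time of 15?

Schedule: | idle 0-6 | 10 6-7 | 11 7-10 | 12 10-13 | 13 13-15 | 15 15-23 | 16 23-27 | 13 27-31 | 14 31-32 | 12 32-36 | 10 36-37 |
Completion: 10=37  11=10  12=36  13=31  14=32  15=23  16=27
Turnaround(15) = completion − arrival = 23 − 15 = 8

8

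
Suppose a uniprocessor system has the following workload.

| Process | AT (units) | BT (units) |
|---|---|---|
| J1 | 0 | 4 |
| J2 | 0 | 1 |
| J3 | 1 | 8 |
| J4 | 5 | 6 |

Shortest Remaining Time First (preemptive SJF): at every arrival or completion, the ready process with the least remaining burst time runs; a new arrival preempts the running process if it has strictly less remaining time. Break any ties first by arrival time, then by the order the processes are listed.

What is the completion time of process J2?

1

Timeline: | J2 0-1 | J1 1-5 | J4 5-11 | J3 11-19 |
Completion: J1=5  J2=1  J3=19  J4=11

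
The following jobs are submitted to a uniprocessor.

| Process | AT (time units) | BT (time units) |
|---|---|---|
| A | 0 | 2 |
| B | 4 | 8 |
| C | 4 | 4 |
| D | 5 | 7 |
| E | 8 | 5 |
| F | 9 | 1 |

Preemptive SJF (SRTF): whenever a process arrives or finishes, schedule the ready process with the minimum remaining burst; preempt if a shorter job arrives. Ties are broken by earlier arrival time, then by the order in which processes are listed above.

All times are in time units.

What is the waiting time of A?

Gantt: | A 0-2 | idle 2-4 | C 4-8 | E 8-9 | F 9-10 | E 10-14 | D 14-21 | B 21-29 |
Completion: A=2  B=29  C=8  D=21  E=14  F=10
Waiting(A) = turnaround − burst = 2 − 2 = 0

0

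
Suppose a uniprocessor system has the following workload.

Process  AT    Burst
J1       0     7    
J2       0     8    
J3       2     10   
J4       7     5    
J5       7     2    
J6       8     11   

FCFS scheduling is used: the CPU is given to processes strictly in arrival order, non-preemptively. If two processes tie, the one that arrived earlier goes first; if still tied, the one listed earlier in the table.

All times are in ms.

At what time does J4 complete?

Timeline: | J1 0-7 | J2 7-15 | J3 15-25 | J4 25-30 | J5 30-32 | J6 32-43 |
Completion: J1=7  J2=15  J3=25  J4=30  J5=32  J6=43

30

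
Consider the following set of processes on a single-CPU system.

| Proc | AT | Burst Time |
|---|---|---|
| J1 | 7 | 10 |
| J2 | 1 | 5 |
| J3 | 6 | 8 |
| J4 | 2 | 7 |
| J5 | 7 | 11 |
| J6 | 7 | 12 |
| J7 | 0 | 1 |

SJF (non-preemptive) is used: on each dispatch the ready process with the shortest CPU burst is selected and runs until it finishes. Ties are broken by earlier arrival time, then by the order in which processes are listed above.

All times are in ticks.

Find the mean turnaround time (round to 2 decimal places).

Timeline: | J7 0-1 | J2 1-6 | J4 6-13 | J3 13-21 | J1 21-31 | J5 31-42 | J6 42-54 |
Completion: J1=31  J2=6  J3=21  J4=13  J5=42  J6=54  J7=1
Turnaround times: J1=24, J2=5, J3=15, J4=11, J5=35, J6=47, J7=1
Average turnaround = (24+5+15+11+35+47+1) / 7 = 138/7 = 19.71

19.71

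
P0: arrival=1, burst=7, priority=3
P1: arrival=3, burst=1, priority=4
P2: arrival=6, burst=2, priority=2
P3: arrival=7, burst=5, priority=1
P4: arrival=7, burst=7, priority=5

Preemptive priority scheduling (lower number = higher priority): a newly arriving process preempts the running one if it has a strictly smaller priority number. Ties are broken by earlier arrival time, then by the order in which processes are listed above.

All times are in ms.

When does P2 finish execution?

13

Timeline: | idle 0-1 | P0 1-6 | P2 6-7 | P3 7-12 | P2 12-13 | P0 13-15 | P1 15-16 | P4 16-23 |
Completion: P0=15  P1=16  P2=13  P3=12  P4=23
Turnaround (C−A): P0=14  P1=13  P2=7  P3=5  P4=16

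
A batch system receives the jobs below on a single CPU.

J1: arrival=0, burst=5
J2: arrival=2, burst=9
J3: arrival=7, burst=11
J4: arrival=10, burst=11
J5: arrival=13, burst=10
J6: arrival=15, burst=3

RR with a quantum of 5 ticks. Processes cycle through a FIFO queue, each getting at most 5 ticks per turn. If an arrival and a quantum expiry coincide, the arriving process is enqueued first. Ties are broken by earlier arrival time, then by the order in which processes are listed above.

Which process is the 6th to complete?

J4

Schedule: | J1 0-5 | J2 5-10 | J3 10-15 | J4 15-20 | J2 20-24 | J5 24-29 | J6 29-32 | J3 32-37 | J4 37-42 | J5 42-47 | J3 47-48 | J4 48-49 |
Completion: J1=5  J2=24  J3=48  J4=49  J5=47  J6=32
Turnaround (C−A): J1=5  J2=22  J3=41  J4=39  J5=34  J6=17
Finish order: J1 → J2 → J6 → J5 → J3 → J4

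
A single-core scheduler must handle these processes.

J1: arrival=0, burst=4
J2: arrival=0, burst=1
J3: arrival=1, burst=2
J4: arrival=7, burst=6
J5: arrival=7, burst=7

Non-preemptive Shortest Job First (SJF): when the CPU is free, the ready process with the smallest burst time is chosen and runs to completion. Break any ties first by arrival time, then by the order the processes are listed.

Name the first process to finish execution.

J2

Gantt: | J2 0-1 | J3 1-3 | J1 3-7 | J4 7-13 | J5 13-20 |
Completion: J1=7  J2=1  J3=3  J4=13  J5=20
Turnaround (C−A): J1=7  J2=1  J3=2  J4=6  J5=13
Finish order: J2 → J3 → J1 → J4 → J5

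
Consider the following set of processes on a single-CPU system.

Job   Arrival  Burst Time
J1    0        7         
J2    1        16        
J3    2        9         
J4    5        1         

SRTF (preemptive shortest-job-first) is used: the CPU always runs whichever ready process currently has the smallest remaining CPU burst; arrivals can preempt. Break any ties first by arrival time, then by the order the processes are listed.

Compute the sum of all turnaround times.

56

Gantt: | J1 0-5 | J4 5-6 | J1 6-8 | J3 8-17 | J2 17-33 |
Completion: J1=8  J2=33  J3=17  J4=6
Turnaround (C−A): J1=8  J2=32  J3=15  J4=1
Turnaround = completion − arrival: J1=8, J2=32, J3=15, J4=1
Total turnaround = 8 + 32 + 15 + 1 = 56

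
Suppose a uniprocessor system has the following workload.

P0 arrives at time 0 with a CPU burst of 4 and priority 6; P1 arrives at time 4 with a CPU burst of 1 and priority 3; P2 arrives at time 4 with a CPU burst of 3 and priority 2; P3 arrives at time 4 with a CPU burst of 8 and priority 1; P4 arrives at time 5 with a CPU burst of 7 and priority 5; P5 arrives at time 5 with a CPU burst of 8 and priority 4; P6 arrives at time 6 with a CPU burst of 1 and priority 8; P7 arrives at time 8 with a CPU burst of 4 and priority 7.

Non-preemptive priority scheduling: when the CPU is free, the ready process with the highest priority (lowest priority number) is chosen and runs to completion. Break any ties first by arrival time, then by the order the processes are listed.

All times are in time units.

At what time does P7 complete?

Gantt: | P0 0-4 | P3 4-12 | P2 12-15 | P1 15-16 | P5 16-24 | P4 24-31 | P7 31-35 | P6 35-36 |
Completion: P0=4  P1=16  P2=15  P3=12  P4=31  P5=24  P6=36  P7=35
Turnaround (C−A): P0=4  P1=12  P2=11  P3=8  P4=26  P5=19  P6=30  P7=27

35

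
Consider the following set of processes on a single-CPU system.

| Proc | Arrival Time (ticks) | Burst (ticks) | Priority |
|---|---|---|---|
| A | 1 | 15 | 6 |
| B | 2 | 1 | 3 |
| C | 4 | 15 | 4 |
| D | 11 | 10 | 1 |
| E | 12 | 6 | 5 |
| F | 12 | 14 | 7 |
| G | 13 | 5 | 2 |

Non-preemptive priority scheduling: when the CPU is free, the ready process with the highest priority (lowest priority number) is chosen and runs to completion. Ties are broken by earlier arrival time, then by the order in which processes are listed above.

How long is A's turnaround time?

15

Timeline: | idle 0-1 | A 1-16 | D 16-26 | G 26-31 | B 31-32 | C 32-47 | E 47-53 | F 53-67 |
Completion: A=16  B=32  C=47  D=26  E=53  F=67  G=31
Turnaround(A) = completion − arrival = 16 − 1 = 15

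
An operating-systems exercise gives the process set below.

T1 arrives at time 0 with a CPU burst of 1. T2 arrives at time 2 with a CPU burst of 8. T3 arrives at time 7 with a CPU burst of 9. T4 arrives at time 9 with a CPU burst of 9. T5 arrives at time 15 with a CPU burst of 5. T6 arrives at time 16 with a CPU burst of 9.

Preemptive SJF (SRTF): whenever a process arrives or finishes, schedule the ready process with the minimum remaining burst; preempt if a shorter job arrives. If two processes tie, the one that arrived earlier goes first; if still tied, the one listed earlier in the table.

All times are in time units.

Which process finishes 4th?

Timeline: | T1 0-1 | idle 1-2 | T2 2-10 | T3 10-19 | T5 19-24 | T4 24-33 | T6 33-42 |
Completion: T1=1  T2=10  T3=19  T4=33  T5=24  T6=42
Finish order: T1 → T2 → T3 → T5 → T4 → T6

T5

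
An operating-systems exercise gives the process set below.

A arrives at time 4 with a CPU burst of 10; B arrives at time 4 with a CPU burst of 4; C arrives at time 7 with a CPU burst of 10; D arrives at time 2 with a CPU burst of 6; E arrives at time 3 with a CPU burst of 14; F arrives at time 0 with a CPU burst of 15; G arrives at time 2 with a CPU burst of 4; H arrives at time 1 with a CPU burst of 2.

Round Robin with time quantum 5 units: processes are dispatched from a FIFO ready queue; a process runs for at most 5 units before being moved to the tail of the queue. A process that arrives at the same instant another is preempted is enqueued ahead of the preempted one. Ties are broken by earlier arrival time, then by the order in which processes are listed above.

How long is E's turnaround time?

Gantt: | F 0-5 | H 5-7 | D 7-12 | G 12-16 | E 16-21 | A 21-26 | B 26-30 | F 30-35 | C 35-40 | D 40-41 | E 41-46 | A 46-51 | F 51-56 | C 56-61 | E 61-65 |
Completion: A=51  B=30  C=61  D=41  E=65  F=56  G=16  H=7
Turnaround(E) = completion − arrival = 65 − 3 = 62

62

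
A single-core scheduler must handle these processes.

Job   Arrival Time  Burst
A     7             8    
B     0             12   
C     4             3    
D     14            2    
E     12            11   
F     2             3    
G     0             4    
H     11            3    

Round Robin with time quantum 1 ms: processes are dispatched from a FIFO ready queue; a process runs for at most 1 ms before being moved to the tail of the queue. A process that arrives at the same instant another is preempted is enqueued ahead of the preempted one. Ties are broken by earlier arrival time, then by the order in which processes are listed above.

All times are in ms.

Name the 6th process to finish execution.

A

Schedule: | B 0-1 | G 1-2 | B 2-3 | F 3-4 | G 4-5 | B 5-6 | C 6-7 | F 7-8 | G 8-9 | B 9-10 | A 10-11 | C 11-12 | F 12-13 | G 13-14 | B 14-15 | H 15-16 | A 16-17 | E 17-18 | C 18-19 | D 19-20 | B 20-21 | H 21-22 | A 22-23 | E 23-24 | D 24-25 | B 25-26 | H 26-27 | A 27-28 | E 28-29 | B 29-30 | A 30-31 | E 31-32 | B 32-33 | A 33-34 | E 34-35 | B 35-36 | A 36-37 | E 37-38 | B 38-39 | A 39-40 | E 40-41 | B 41-42 | E 42-46 |
Completion: A=40  B=42  C=19  D=25  E=46  F=13  G=14  H=27
Turnaround (C−A): A=33  B=42  C=15  D=11  E=34  F=11  G=14  H=16
Finish order: F → G → C → D → H → A → B → E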